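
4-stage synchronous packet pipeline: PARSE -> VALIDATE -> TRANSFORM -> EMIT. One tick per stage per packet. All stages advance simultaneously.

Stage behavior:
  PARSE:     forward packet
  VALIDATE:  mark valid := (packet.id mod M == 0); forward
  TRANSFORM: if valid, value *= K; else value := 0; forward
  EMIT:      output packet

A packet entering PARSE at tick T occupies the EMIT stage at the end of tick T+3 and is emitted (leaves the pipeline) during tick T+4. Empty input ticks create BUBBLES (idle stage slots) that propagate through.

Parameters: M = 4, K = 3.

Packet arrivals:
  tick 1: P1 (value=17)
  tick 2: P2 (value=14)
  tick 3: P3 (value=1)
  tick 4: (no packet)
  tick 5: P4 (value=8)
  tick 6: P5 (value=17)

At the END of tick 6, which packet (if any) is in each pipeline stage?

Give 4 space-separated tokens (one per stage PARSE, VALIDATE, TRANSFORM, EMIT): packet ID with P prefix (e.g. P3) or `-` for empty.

Answer: P5 P4 - P3

Derivation:
Tick 1: [PARSE:P1(v=17,ok=F), VALIDATE:-, TRANSFORM:-, EMIT:-] out:-; in:P1
Tick 2: [PARSE:P2(v=14,ok=F), VALIDATE:P1(v=17,ok=F), TRANSFORM:-, EMIT:-] out:-; in:P2
Tick 3: [PARSE:P3(v=1,ok=F), VALIDATE:P2(v=14,ok=F), TRANSFORM:P1(v=0,ok=F), EMIT:-] out:-; in:P3
Tick 4: [PARSE:-, VALIDATE:P3(v=1,ok=F), TRANSFORM:P2(v=0,ok=F), EMIT:P1(v=0,ok=F)] out:-; in:-
Tick 5: [PARSE:P4(v=8,ok=F), VALIDATE:-, TRANSFORM:P3(v=0,ok=F), EMIT:P2(v=0,ok=F)] out:P1(v=0); in:P4
Tick 6: [PARSE:P5(v=17,ok=F), VALIDATE:P4(v=8,ok=T), TRANSFORM:-, EMIT:P3(v=0,ok=F)] out:P2(v=0); in:P5
At end of tick 6: ['P5', 'P4', '-', 'P3']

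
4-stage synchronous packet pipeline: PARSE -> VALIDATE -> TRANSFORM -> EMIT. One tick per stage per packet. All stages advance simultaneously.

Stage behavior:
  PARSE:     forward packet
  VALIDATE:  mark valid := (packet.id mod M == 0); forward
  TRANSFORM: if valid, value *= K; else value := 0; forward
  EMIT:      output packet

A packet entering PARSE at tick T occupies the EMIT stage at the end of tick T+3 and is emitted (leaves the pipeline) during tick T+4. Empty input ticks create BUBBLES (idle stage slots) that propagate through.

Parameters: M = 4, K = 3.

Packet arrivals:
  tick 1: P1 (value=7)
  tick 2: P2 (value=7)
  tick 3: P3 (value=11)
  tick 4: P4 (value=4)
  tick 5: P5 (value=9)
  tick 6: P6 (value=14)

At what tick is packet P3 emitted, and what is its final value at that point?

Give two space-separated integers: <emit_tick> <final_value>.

Answer: 7 0

Derivation:
Tick 1: [PARSE:P1(v=7,ok=F), VALIDATE:-, TRANSFORM:-, EMIT:-] out:-; in:P1
Tick 2: [PARSE:P2(v=7,ok=F), VALIDATE:P1(v=7,ok=F), TRANSFORM:-, EMIT:-] out:-; in:P2
Tick 3: [PARSE:P3(v=11,ok=F), VALIDATE:P2(v=7,ok=F), TRANSFORM:P1(v=0,ok=F), EMIT:-] out:-; in:P3
Tick 4: [PARSE:P4(v=4,ok=F), VALIDATE:P3(v=11,ok=F), TRANSFORM:P2(v=0,ok=F), EMIT:P1(v=0,ok=F)] out:-; in:P4
Tick 5: [PARSE:P5(v=9,ok=F), VALIDATE:P4(v=4,ok=T), TRANSFORM:P3(v=0,ok=F), EMIT:P2(v=0,ok=F)] out:P1(v=0); in:P5
Tick 6: [PARSE:P6(v=14,ok=F), VALIDATE:P5(v=9,ok=F), TRANSFORM:P4(v=12,ok=T), EMIT:P3(v=0,ok=F)] out:P2(v=0); in:P6
Tick 7: [PARSE:-, VALIDATE:P6(v=14,ok=F), TRANSFORM:P5(v=0,ok=F), EMIT:P4(v=12,ok=T)] out:P3(v=0); in:-
Tick 8: [PARSE:-, VALIDATE:-, TRANSFORM:P6(v=0,ok=F), EMIT:P5(v=0,ok=F)] out:P4(v=12); in:-
Tick 9: [PARSE:-, VALIDATE:-, TRANSFORM:-, EMIT:P6(v=0,ok=F)] out:P5(v=0); in:-
Tick 10: [PARSE:-, VALIDATE:-, TRANSFORM:-, EMIT:-] out:P6(v=0); in:-
P3: arrives tick 3, valid=False (id=3, id%4=3), emit tick 7, final value 0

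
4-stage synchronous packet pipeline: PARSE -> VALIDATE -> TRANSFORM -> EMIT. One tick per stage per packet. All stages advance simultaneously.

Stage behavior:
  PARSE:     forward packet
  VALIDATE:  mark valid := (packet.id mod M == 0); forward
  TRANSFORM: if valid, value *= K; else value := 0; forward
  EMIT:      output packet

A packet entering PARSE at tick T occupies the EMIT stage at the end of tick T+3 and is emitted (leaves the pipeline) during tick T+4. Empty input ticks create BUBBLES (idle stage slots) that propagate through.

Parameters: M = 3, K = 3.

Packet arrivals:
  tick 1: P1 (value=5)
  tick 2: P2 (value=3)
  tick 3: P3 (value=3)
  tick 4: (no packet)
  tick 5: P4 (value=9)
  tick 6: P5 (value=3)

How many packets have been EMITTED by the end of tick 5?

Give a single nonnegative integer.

Answer: 1

Derivation:
Tick 1: [PARSE:P1(v=5,ok=F), VALIDATE:-, TRANSFORM:-, EMIT:-] out:-; in:P1
Tick 2: [PARSE:P2(v=3,ok=F), VALIDATE:P1(v=5,ok=F), TRANSFORM:-, EMIT:-] out:-; in:P2
Tick 3: [PARSE:P3(v=3,ok=F), VALIDATE:P2(v=3,ok=F), TRANSFORM:P1(v=0,ok=F), EMIT:-] out:-; in:P3
Tick 4: [PARSE:-, VALIDATE:P3(v=3,ok=T), TRANSFORM:P2(v=0,ok=F), EMIT:P1(v=0,ok=F)] out:-; in:-
Tick 5: [PARSE:P4(v=9,ok=F), VALIDATE:-, TRANSFORM:P3(v=9,ok=T), EMIT:P2(v=0,ok=F)] out:P1(v=0); in:P4
Emitted by tick 5: ['P1']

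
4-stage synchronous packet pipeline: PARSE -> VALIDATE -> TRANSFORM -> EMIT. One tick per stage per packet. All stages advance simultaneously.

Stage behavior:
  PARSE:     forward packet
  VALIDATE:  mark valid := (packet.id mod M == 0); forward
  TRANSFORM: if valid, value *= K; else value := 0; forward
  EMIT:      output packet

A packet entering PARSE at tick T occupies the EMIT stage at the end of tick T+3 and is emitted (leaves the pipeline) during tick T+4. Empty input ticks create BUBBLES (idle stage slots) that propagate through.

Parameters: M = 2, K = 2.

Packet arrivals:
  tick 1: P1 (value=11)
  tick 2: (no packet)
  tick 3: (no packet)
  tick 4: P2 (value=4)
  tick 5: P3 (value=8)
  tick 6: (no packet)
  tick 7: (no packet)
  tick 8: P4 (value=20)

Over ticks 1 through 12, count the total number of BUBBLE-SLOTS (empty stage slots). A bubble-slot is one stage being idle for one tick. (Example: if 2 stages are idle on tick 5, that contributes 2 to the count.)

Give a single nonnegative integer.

Answer: 32

Derivation:
Tick 1: [PARSE:P1(v=11,ok=F), VALIDATE:-, TRANSFORM:-, EMIT:-] out:-; bubbles=3
Tick 2: [PARSE:-, VALIDATE:P1(v=11,ok=F), TRANSFORM:-, EMIT:-] out:-; bubbles=3
Tick 3: [PARSE:-, VALIDATE:-, TRANSFORM:P1(v=0,ok=F), EMIT:-] out:-; bubbles=3
Tick 4: [PARSE:P2(v=4,ok=F), VALIDATE:-, TRANSFORM:-, EMIT:P1(v=0,ok=F)] out:-; bubbles=2
Tick 5: [PARSE:P3(v=8,ok=F), VALIDATE:P2(v=4,ok=T), TRANSFORM:-, EMIT:-] out:P1(v=0); bubbles=2
Tick 6: [PARSE:-, VALIDATE:P3(v=8,ok=F), TRANSFORM:P2(v=8,ok=T), EMIT:-] out:-; bubbles=2
Tick 7: [PARSE:-, VALIDATE:-, TRANSFORM:P3(v=0,ok=F), EMIT:P2(v=8,ok=T)] out:-; bubbles=2
Tick 8: [PARSE:P4(v=20,ok=F), VALIDATE:-, TRANSFORM:-, EMIT:P3(v=0,ok=F)] out:P2(v=8); bubbles=2
Tick 9: [PARSE:-, VALIDATE:P4(v=20,ok=T), TRANSFORM:-, EMIT:-] out:P3(v=0); bubbles=3
Tick 10: [PARSE:-, VALIDATE:-, TRANSFORM:P4(v=40,ok=T), EMIT:-] out:-; bubbles=3
Tick 11: [PARSE:-, VALIDATE:-, TRANSFORM:-, EMIT:P4(v=40,ok=T)] out:-; bubbles=3
Tick 12: [PARSE:-, VALIDATE:-, TRANSFORM:-, EMIT:-] out:P4(v=40); bubbles=4
Total bubble-slots: 32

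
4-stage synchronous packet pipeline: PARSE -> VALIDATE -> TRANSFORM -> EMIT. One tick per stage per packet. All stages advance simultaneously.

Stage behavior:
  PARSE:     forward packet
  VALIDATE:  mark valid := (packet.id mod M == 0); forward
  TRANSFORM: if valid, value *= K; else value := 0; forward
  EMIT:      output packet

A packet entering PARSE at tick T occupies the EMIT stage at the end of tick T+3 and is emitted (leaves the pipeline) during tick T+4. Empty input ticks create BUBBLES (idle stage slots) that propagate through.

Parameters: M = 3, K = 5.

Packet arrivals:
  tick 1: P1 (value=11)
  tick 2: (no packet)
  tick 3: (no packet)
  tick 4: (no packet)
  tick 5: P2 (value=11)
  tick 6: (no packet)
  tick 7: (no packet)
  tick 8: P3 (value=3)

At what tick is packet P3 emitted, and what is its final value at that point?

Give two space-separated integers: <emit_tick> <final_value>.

Answer: 12 15

Derivation:
Tick 1: [PARSE:P1(v=11,ok=F), VALIDATE:-, TRANSFORM:-, EMIT:-] out:-; in:P1
Tick 2: [PARSE:-, VALIDATE:P1(v=11,ok=F), TRANSFORM:-, EMIT:-] out:-; in:-
Tick 3: [PARSE:-, VALIDATE:-, TRANSFORM:P1(v=0,ok=F), EMIT:-] out:-; in:-
Tick 4: [PARSE:-, VALIDATE:-, TRANSFORM:-, EMIT:P1(v=0,ok=F)] out:-; in:-
Tick 5: [PARSE:P2(v=11,ok=F), VALIDATE:-, TRANSFORM:-, EMIT:-] out:P1(v=0); in:P2
Tick 6: [PARSE:-, VALIDATE:P2(v=11,ok=F), TRANSFORM:-, EMIT:-] out:-; in:-
Tick 7: [PARSE:-, VALIDATE:-, TRANSFORM:P2(v=0,ok=F), EMIT:-] out:-; in:-
Tick 8: [PARSE:P3(v=3,ok=F), VALIDATE:-, TRANSFORM:-, EMIT:P2(v=0,ok=F)] out:-; in:P3
Tick 9: [PARSE:-, VALIDATE:P3(v=3,ok=T), TRANSFORM:-, EMIT:-] out:P2(v=0); in:-
Tick 10: [PARSE:-, VALIDATE:-, TRANSFORM:P3(v=15,ok=T), EMIT:-] out:-; in:-
Tick 11: [PARSE:-, VALIDATE:-, TRANSFORM:-, EMIT:P3(v=15,ok=T)] out:-; in:-
Tick 12: [PARSE:-, VALIDATE:-, TRANSFORM:-, EMIT:-] out:P3(v=15); in:-
P3: arrives tick 8, valid=True (id=3, id%3=0), emit tick 12, final value 15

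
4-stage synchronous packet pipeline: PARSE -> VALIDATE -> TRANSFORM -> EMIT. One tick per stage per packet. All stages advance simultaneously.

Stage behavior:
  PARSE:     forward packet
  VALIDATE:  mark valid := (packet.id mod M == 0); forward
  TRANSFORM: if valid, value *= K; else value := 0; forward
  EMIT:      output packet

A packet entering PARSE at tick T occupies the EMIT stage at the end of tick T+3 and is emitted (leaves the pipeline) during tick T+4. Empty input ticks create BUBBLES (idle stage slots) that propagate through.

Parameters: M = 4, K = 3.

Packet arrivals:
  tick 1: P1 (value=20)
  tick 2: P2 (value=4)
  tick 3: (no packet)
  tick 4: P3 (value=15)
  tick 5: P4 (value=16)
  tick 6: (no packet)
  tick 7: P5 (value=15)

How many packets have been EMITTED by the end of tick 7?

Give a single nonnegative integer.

Answer: 2

Derivation:
Tick 1: [PARSE:P1(v=20,ok=F), VALIDATE:-, TRANSFORM:-, EMIT:-] out:-; in:P1
Tick 2: [PARSE:P2(v=4,ok=F), VALIDATE:P1(v=20,ok=F), TRANSFORM:-, EMIT:-] out:-; in:P2
Tick 3: [PARSE:-, VALIDATE:P2(v=4,ok=F), TRANSFORM:P1(v=0,ok=F), EMIT:-] out:-; in:-
Tick 4: [PARSE:P3(v=15,ok=F), VALIDATE:-, TRANSFORM:P2(v=0,ok=F), EMIT:P1(v=0,ok=F)] out:-; in:P3
Tick 5: [PARSE:P4(v=16,ok=F), VALIDATE:P3(v=15,ok=F), TRANSFORM:-, EMIT:P2(v=0,ok=F)] out:P1(v=0); in:P4
Tick 6: [PARSE:-, VALIDATE:P4(v=16,ok=T), TRANSFORM:P3(v=0,ok=F), EMIT:-] out:P2(v=0); in:-
Tick 7: [PARSE:P5(v=15,ok=F), VALIDATE:-, TRANSFORM:P4(v=48,ok=T), EMIT:P3(v=0,ok=F)] out:-; in:P5
Emitted by tick 7: ['P1', 'P2']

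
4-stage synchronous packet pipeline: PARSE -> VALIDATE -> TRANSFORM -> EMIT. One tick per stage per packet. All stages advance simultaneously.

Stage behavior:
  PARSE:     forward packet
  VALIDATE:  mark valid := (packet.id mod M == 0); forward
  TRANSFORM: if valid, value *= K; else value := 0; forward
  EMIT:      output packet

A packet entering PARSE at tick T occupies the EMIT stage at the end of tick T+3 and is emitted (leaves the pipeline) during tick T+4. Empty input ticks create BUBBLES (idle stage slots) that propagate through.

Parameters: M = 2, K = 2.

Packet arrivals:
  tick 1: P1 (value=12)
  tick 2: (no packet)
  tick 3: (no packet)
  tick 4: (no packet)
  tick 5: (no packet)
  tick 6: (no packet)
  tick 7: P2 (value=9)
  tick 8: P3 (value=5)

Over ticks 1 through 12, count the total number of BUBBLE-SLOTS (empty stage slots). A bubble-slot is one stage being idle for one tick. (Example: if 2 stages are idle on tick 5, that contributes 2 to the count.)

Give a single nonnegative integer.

Answer: 36

Derivation:
Tick 1: [PARSE:P1(v=12,ok=F), VALIDATE:-, TRANSFORM:-, EMIT:-] out:-; bubbles=3
Tick 2: [PARSE:-, VALIDATE:P1(v=12,ok=F), TRANSFORM:-, EMIT:-] out:-; bubbles=3
Tick 3: [PARSE:-, VALIDATE:-, TRANSFORM:P1(v=0,ok=F), EMIT:-] out:-; bubbles=3
Tick 4: [PARSE:-, VALIDATE:-, TRANSFORM:-, EMIT:P1(v=0,ok=F)] out:-; bubbles=3
Tick 5: [PARSE:-, VALIDATE:-, TRANSFORM:-, EMIT:-] out:P1(v=0); bubbles=4
Tick 6: [PARSE:-, VALIDATE:-, TRANSFORM:-, EMIT:-] out:-; bubbles=4
Tick 7: [PARSE:P2(v=9,ok=F), VALIDATE:-, TRANSFORM:-, EMIT:-] out:-; bubbles=3
Tick 8: [PARSE:P3(v=5,ok=F), VALIDATE:P2(v=9,ok=T), TRANSFORM:-, EMIT:-] out:-; bubbles=2
Tick 9: [PARSE:-, VALIDATE:P3(v=5,ok=F), TRANSFORM:P2(v=18,ok=T), EMIT:-] out:-; bubbles=2
Tick 10: [PARSE:-, VALIDATE:-, TRANSFORM:P3(v=0,ok=F), EMIT:P2(v=18,ok=T)] out:-; bubbles=2
Tick 11: [PARSE:-, VALIDATE:-, TRANSFORM:-, EMIT:P3(v=0,ok=F)] out:P2(v=18); bubbles=3
Tick 12: [PARSE:-, VALIDATE:-, TRANSFORM:-, EMIT:-] out:P3(v=0); bubbles=4
Total bubble-slots: 36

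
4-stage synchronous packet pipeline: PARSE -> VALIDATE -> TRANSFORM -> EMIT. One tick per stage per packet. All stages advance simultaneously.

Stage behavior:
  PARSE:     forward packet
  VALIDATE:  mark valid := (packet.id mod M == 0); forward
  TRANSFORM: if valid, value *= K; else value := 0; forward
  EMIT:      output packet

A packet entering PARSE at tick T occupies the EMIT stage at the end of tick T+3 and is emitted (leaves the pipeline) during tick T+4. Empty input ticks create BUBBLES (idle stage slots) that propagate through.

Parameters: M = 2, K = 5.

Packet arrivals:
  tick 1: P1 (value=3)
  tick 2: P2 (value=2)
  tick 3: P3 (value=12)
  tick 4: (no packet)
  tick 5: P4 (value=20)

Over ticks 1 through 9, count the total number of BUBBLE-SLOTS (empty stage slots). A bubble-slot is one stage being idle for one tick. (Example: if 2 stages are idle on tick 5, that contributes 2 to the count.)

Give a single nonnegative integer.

Tick 1: [PARSE:P1(v=3,ok=F), VALIDATE:-, TRANSFORM:-, EMIT:-] out:-; bubbles=3
Tick 2: [PARSE:P2(v=2,ok=F), VALIDATE:P1(v=3,ok=F), TRANSFORM:-, EMIT:-] out:-; bubbles=2
Tick 3: [PARSE:P3(v=12,ok=F), VALIDATE:P2(v=2,ok=T), TRANSFORM:P1(v=0,ok=F), EMIT:-] out:-; bubbles=1
Tick 4: [PARSE:-, VALIDATE:P3(v=12,ok=F), TRANSFORM:P2(v=10,ok=T), EMIT:P1(v=0,ok=F)] out:-; bubbles=1
Tick 5: [PARSE:P4(v=20,ok=F), VALIDATE:-, TRANSFORM:P3(v=0,ok=F), EMIT:P2(v=10,ok=T)] out:P1(v=0); bubbles=1
Tick 6: [PARSE:-, VALIDATE:P4(v=20,ok=T), TRANSFORM:-, EMIT:P3(v=0,ok=F)] out:P2(v=10); bubbles=2
Tick 7: [PARSE:-, VALIDATE:-, TRANSFORM:P4(v=100,ok=T), EMIT:-] out:P3(v=0); bubbles=3
Tick 8: [PARSE:-, VALIDATE:-, TRANSFORM:-, EMIT:P4(v=100,ok=T)] out:-; bubbles=3
Tick 9: [PARSE:-, VALIDATE:-, TRANSFORM:-, EMIT:-] out:P4(v=100); bubbles=4
Total bubble-slots: 20

Answer: 20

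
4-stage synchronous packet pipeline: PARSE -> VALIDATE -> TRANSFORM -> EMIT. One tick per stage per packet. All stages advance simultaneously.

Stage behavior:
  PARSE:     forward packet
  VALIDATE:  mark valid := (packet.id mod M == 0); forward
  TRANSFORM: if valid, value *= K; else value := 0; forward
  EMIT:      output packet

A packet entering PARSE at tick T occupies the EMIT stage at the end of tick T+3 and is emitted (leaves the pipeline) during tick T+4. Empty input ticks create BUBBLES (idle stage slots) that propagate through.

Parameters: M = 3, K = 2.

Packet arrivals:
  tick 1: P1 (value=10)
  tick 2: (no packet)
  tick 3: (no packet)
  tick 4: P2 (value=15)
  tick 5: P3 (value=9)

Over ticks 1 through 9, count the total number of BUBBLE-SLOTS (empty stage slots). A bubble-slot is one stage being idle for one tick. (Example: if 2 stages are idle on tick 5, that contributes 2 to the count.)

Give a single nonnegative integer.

Tick 1: [PARSE:P1(v=10,ok=F), VALIDATE:-, TRANSFORM:-, EMIT:-] out:-; bubbles=3
Tick 2: [PARSE:-, VALIDATE:P1(v=10,ok=F), TRANSFORM:-, EMIT:-] out:-; bubbles=3
Tick 3: [PARSE:-, VALIDATE:-, TRANSFORM:P1(v=0,ok=F), EMIT:-] out:-; bubbles=3
Tick 4: [PARSE:P2(v=15,ok=F), VALIDATE:-, TRANSFORM:-, EMIT:P1(v=0,ok=F)] out:-; bubbles=2
Tick 5: [PARSE:P3(v=9,ok=F), VALIDATE:P2(v=15,ok=F), TRANSFORM:-, EMIT:-] out:P1(v=0); bubbles=2
Tick 6: [PARSE:-, VALIDATE:P3(v=9,ok=T), TRANSFORM:P2(v=0,ok=F), EMIT:-] out:-; bubbles=2
Tick 7: [PARSE:-, VALIDATE:-, TRANSFORM:P3(v=18,ok=T), EMIT:P2(v=0,ok=F)] out:-; bubbles=2
Tick 8: [PARSE:-, VALIDATE:-, TRANSFORM:-, EMIT:P3(v=18,ok=T)] out:P2(v=0); bubbles=3
Tick 9: [PARSE:-, VALIDATE:-, TRANSFORM:-, EMIT:-] out:P3(v=18); bubbles=4
Total bubble-slots: 24

Answer: 24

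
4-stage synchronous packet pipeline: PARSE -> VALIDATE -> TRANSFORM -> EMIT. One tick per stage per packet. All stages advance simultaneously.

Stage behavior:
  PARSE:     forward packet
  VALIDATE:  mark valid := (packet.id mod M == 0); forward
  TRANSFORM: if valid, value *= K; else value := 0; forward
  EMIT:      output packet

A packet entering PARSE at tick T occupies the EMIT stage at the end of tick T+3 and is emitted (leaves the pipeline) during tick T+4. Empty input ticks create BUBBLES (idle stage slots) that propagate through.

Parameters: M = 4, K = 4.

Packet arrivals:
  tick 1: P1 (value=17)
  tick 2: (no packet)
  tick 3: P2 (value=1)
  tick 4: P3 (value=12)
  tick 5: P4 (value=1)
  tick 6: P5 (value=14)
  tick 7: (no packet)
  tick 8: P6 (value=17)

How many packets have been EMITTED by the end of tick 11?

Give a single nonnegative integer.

Tick 1: [PARSE:P1(v=17,ok=F), VALIDATE:-, TRANSFORM:-, EMIT:-] out:-; in:P1
Tick 2: [PARSE:-, VALIDATE:P1(v=17,ok=F), TRANSFORM:-, EMIT:-] out:-; in:-
Tick 3: [PARSE:P2(v=1,ok=F), VALIDATE:-, TRANSFORM:P1(v=0,ok=F), EMIT:-] out:-; in:P2
Tick 4: [PARSE:P3(v=12,ok=F), VALIDATE:P2(v=1,ok=F), TRANSFORM:-, EMIT:P1(v=0,ok=F)] out:-; in:P3
Tick 5: [PARSE:P4(v=1,ok=F), VALIDATE:P3(v=12,ok=F), TRANSFORM:P2(v=0,ok=F), EMIT:-] out:P1(v=0); in:P4
Tick 6: [PARSE:P5(v=14,ok=F), VALIDATE:P4(v=1,ok=T), TRANSFORM:P3(v=0,ok=F), EMIT:P2(v=0,ok=F)] out:-; in:P5
Tick 7: [PARSE:-, VALIDATE:P5(v=14,ok=F), TRANSFORM:P4(v=4,ok=T), EMIT:P3(v=0,ok=F)] out:P2(v=0); in:-
Tick 8: [PARSE:P6(v=17,ok=F), VALIDATE:-, TRANSFORM:P5(v=0,ok=F), EMIT:P4(v=4,ok=T)] out:P3(v=0); in:P6
Tick 9: [PARSE:-, VALIDATE:P6(v=17,ok=F), TRANSFORM:-, EMIT:P5(v=0,ok=F)] out:P4(v=4); in:-
Tick 10: [PARSE:-, VALIDATE:-, TRANSFORM:P6(v=0,ok=F), EMIT:-] out:P5(v=0); in:-
Tick 11: [PARSE:-, VALIDATE:-, TRANSFORM:-, EMIT:P6(v=0,ok=F)] out:-; in:-
Emitted by tick 11: ['P1', 'P2', 'P3', 'P4', 'P5']

Answer: 5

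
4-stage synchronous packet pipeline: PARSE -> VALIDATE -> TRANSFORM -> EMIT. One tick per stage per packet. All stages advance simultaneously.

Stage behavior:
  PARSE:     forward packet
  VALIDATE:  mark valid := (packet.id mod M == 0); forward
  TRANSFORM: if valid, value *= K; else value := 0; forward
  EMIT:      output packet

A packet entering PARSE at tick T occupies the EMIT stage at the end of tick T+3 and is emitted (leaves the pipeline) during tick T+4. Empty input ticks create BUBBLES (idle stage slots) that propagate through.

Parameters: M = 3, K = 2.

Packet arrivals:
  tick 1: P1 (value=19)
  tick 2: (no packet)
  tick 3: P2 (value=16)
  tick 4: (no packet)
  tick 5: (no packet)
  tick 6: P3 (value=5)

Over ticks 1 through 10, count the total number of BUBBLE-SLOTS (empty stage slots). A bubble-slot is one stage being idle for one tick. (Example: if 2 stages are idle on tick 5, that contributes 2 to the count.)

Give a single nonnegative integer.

Answer: 28

Derivation:
Tick 1: [PARSE:P1(v=19,ok=F), VALIDATE:-, TRANSFORM:-, EMIT:-] out:-; bubbles=3
Tick 2: [PARSE:-, VALIDATE:P1(v=19,ok=F), TRANSFORM:-, EMIT:-] out:-; bubbles=3
Tick 3: [PARSE:P2(v=16,ok=F), VALIDATE:-, TRANSFORM:P1(v=0,ok=F), EMIT:-] out:-; bubbles=2
Tick 4: [PARSE:-, VALIDATE:P2(v=16,ok=F), TRANSFORM:-, EMIT:P1(v=0,ok=F)] out:-; bubbles=2
Tick 5: [PARSE:-, VALIDATE:-, TRANSFORM:P2(v=0,ok=F), EMIT:-] out:P1(v=0); bubbles=3
Tick 6: [PARSE:P3(v=5,ok=F), VALIDATE:-, TRANSFORM:-, EMIT:P2(v=0,ok=F)] out:-; bubbles=2
Tick 7: [PARSE:-, VALIDATE:P3(v=5,ok=T), TRANSFORM:-, EMIT:-] out:P2(v=0); bubbles=3
Tick 8: [PARSE:-, VALIDATE:-, TRANSFORM:P3(v=10,ok=T), EMIT:-] out:-; bubbles=3
Tick 9: [PARSE:-, VALIDATE:-, TRANSFORM:-, EMIT:P3(v=10,ok=T)] out:-; bubbles=3
Tick 10: [PARSE:-, VALIDATE:-, TRANSFORM:-, EMIT:-] out:P3(v=10); bubbles=4
Total bubble-slots: 28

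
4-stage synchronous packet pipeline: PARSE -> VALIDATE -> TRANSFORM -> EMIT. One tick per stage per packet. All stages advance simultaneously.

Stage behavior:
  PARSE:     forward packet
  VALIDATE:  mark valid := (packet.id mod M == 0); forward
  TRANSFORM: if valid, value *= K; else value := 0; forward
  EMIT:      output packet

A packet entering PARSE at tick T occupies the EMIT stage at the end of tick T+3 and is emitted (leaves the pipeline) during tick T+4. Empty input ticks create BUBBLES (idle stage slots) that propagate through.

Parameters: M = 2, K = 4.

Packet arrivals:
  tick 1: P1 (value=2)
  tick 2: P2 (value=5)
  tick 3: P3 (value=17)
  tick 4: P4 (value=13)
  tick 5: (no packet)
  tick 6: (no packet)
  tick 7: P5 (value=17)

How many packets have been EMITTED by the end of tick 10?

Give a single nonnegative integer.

Answer: 4

Derivation:
Tick 1: [PARSE:P1(v=2,ok=F), VALIDATE:-, TRANSFORM:-, EMIT:-] out:-; in:P1
Tick 2: [PARSE:P2(v=5,ok=F), VALIDATE:P1(v=2,ok=F), TRANSFORM:-, EMIT:-] out:-; in:P2
Tick 3: [PARSE:P3(v=17,ok=F), VALIDATE:P2(v=5,ok=T), TRANSFORM:P1(v=0,ok=F), EMIT:-] out:-; in:P3
Tick 4: [PARSE:P4(v=13,ok=F), VALIDATE:P3(v=17,ok=F), TRANSFORM:P2(v=20,ok=T), EMIT:P1(v=0,ok=F)] out:-; in:P4
Tick 5: [PARSE:-, VALIDATE:P4(v=13,ok=T), TRANSFORM:P3(v=0,ok=F), EMIT:P2(v=20,ok=T)] out:P1(v=0); in:-
Tick 6: [PARSE:-, VALIDATE:-, TRANSFORM:P4(v=52,ok=T), EMIT:P3(v=0,ok=F)] out:P2(v=20); in:-
Tick 7: [PARSE:P5(v=17,ok=F), VALIDATE:-, TRANSFORM:-, EMIT:P4(v=52,ok=T)] out:P3(v=0); in:P5
Tick 8: [PARSE:-, VALIDATE:P5(v=17,ok=F), TRANSFORM:-, EMIT:-] out:P4(v=52); in:-
Tick 9: [PARSE:-, VALIDATE:-, TRANSFORM:P5(v=0,ok=F), EMIT:-] out:-; in:-
Tick 10: [PARSE:-, VALIDATE:-, TRANSFORM:-, EMIT:P5(v=0,ok=F)] out:-; in:-
Emitted by tick 10: ['P1', 'P2', 'P3', 'P4']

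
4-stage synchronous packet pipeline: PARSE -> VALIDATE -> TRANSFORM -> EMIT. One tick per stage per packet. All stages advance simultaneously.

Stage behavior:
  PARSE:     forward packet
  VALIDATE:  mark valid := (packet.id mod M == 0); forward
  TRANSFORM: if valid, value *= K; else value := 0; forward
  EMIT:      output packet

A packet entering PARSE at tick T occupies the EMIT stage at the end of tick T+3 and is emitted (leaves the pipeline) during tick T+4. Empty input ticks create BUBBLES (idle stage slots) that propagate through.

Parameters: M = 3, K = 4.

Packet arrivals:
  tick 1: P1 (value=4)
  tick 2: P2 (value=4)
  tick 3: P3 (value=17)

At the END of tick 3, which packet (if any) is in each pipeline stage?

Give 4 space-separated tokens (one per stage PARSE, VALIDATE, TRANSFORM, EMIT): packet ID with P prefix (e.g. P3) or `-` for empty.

Answer: P3 P2 P1 -

Derivation:
Tick 1: [PARSE:P1(v=4,ok=F), VALIDATE:-, TRANSFORM:-, EMIT:-] out:-; in:P1
Tick 2: [PARSE:P2(v=4,ok=F), VALIDATE:P1(v=4,ok=F), TRANSFORM:-, EMIT:-] out:-; in:P2
Tick 3: [PARSE:P3(v=17,ok=F), VALIDATE:P2(v=4,ok=F), TRANSFORM:P1(v=0,ok=F), EMIT:-] out:-; in:P3
At end of tick 3: ['P3', 'P2', 'P1', '-']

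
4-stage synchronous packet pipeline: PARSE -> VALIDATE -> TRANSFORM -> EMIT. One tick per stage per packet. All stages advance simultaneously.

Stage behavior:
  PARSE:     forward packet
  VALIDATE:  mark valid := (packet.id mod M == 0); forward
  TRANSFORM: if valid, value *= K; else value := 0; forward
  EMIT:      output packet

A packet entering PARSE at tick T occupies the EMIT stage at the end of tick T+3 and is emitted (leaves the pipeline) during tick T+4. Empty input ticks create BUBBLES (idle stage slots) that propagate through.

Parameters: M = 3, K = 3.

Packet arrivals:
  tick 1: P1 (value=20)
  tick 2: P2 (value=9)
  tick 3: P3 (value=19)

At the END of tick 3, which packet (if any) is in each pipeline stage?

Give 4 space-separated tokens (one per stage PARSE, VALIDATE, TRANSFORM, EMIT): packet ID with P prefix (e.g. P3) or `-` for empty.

Answer: P3 P2 P1 -

Derivation:
Tick 1: [PARSE:P1(v=20,ok=F), VALIDATE:-, TRANSFORM:-, EMIT:-] out:-; in:P1
Tick 2: [PARSE:P2(v=9,ok=F), VALIDATE:P1(v=20,ok=F), TRANSFORM:-, EMIT:-] out:-; in:P2
Tick 3: [PARSE:P3(v=19,ok=F), VALIDATE:P2(v=9,ok=F), TRANSFORM:P1(v=0,ok=F), EMIT:-] out:-; in:P3
At end of tick 3: ['P3', 'P2', 'P1', '-']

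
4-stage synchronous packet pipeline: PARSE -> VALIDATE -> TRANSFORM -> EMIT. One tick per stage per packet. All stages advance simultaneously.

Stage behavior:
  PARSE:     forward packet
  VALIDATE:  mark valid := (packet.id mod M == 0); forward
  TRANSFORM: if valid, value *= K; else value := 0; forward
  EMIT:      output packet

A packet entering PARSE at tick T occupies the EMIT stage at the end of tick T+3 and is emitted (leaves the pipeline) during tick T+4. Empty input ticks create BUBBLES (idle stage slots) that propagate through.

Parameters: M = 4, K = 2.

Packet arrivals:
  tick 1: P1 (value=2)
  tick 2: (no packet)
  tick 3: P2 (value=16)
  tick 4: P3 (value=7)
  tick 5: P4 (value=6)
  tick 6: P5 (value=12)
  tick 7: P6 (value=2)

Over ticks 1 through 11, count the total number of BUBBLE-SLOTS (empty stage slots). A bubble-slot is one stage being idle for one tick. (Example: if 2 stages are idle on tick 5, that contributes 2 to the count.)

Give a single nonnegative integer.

Tick 1: [PARSE:P1(v=2,ok=F), VALIDATE:-, TRANSFORM:-, EMIT:-] out:-; bubbles=3
Tick 2: [PARSE:-, VALIDATE:P1(v=2,ok=F), TRANSFORM:-, EMIT:-] out:-; bubbles=3
Tick 3: [PARSE:P2(v=16,ok=F), VALIDATE:-, TRANSFORM:P1(v=0,ok=F), EMIT:-] out:-; bubbles=2
Tick 4: [PARSE:P3(v=7,ok=F), VALIDATE:P2(v=16,ok=F), TRANSFORM:-, EMIT:P1(v=0,ok=F)] out:-; bubbles=1
Tick 5: [PARSE:P4(v=6,ok=F), VALIDATE:P3(v=7,ok=F), TRANSFORM:P2(v=0,ok=F), EMIT:-] out:P1(v=0); bubbles=1
Tick 6: [PARSE:P5(v=12,ok=F), VALIDATE:P4(v=6,ok=T), TRANSFORM:P3(v=0,ok=F), EMIT:P2(v=0,ok=F)] out:-; bubbles=0
Tick 7: [PARSE:P6(v=2,ok=F), VALIDATE:P5(v=12,ok=F), TRANSFORM:P4(v=12,ok=T), EMIT:P3(v=0,ok=F)] out:P2(v=0); bubbles=0
Tick 8: [PARSE:-, VALIDATE:P6(v=2,ok=F), TRANSFORM:P5(v=0,ok=F), EMIT:P4(v=12,ok=T)] out:P3(v=0); bubbles=1
Tick 9: [PARSE:-, VALIDATE:-, TRANSFORM:P6(v=0,ok=F), EMIT:P5(v=0,ok=F)] out:P4(v=12); bubbles=2
Tick 10: [PARSE:-, VALIDATE:-, TRANSFORM:-, EMIT:P6(v=0,ok=F)] out:P5(v=0); bubbles=3
Tick 11: [PARSE:-, VALIDATE:-, TRANSFORM:-, EMIT:-] out:P6(v=0); bubbles=4
Total bubble-slots: 20

Answer: 20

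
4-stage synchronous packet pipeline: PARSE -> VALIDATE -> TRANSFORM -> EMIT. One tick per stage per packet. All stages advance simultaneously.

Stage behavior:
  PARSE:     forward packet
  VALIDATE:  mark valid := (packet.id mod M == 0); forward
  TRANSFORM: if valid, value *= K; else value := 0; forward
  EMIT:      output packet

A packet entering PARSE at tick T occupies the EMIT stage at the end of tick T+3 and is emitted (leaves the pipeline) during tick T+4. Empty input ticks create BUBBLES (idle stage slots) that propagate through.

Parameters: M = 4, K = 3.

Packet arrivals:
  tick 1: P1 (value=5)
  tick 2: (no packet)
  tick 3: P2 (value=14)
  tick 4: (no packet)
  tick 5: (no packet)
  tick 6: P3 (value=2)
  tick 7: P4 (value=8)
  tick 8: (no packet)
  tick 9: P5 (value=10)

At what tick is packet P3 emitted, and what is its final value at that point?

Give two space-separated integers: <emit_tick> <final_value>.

Answer: 10 0

Derivation:
Tick 1: [PARSE:P1(v=5,ok=F), VALIDATE:-, TRANSFORM:-, EMIT:-] out:-; in:P1
Tick 2: [PARSE:-, VALIDATE:P1(v=5,ok=F), TRANSFORM:-, EMIT:-] out:-; in:-
Tick 3: [PARSE:P2(v=14,ok=F), VALIDATE:-, TRANSFORM:P1(v=0,ok=F), EMIT:-] out:-; in:P2
Tick 4: [PARSE:-, VALIDATE:P2(v=14,ok=F), TRANSFORM:-, EMIT:P1(v=0,ok=F)] out:-; in:-
Tick 5: [PARSE:-, VALIDATE:-, TRANSFORM:P2(v=0,ok=F), EMIT:-] out:P1(v=0); in:-
Tick 6: [PARSE:P3(v=2,ok=F), VALIDATE:-, TRANSFORM:-, EMIT:P2(v=0,ok=F)] out:-; in:P3
Tick 7: [PARSE:P4(v=8,ok=F), VALIDATE:P3(v=2,ok=F), TRANSFORM:-, EMIT:-] out:P2(v=0); in:P4
Tick 8: [PARSE:-, VALIDATE:P4(v=8,ok=T), TRANSFORM:P3(v=0,ok=F), EMIT:-] out:-; in:-
Tick 9: [PARSE:P5(v=10,ok=F), VALIDATE:-, TRANSFORM:P4(v=24,ok=T), EMIT:P3(v=0,ok=F)] out:-; in:P5
Tick 10: [PARSE:-, VALIDATE:P5(v=10,ok=F), TRANSFORM:-, EMIT:P4(v=24,ok=T)] out:P3(v=0); in:-
Tick 11: [PARSE:-, VALIDATE:-, TRANSFORM:P5(v=0,ok=F), EMIT:-] out:P4(v=24); in:-
Tick 12: [PARSE:-, VALIDATE:-, TRANSFORM:-, EMIT:P5(v=0,ok=F)] out:-; in:-
Tick 13: [PARSE:-, VALIDATE:-, TRANSFORM:-, EMIT:-] out:P5(v=0); in:-
P3: arrives tick 6, valid=False (id=3, id%4=3), emit tick 10, final value 0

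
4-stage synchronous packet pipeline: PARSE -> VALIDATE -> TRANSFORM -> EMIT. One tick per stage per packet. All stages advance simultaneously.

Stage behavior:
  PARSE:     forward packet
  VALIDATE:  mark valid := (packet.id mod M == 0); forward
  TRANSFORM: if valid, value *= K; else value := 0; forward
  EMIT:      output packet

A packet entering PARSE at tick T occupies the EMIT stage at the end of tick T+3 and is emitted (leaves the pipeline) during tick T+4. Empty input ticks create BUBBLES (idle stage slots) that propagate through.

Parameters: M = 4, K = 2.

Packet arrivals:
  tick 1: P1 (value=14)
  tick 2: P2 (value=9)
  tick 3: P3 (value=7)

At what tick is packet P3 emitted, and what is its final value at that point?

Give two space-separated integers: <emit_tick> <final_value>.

Tick 1: [PARSE:P1(v=14,ok=F), VALIDATE:-, TRANSFORM:-, EMIT:-] out:-; in:P1
Tick 2: [PARSE:P2(v=9,ok=F), VALIDATE:P1(v=14,ok=F), TRANSFORM:-, EMIT:-] out:-; in:P2
Tick 3: [PARSE:P3(v=7,ok=F), VALIDATE:P2(v=9,ok=F), TRANSFORM:P1(v=0,ok=F), EMIT:-] out:-; in:P3
Tick 4: [PARSE:-, VALIDATE:P3(v=7,ok=F), TRANSFORM:P2(v=0,ok=F), EMIT:P1(v=0,ok=F)] out:-; in:-
Tick 5: [PARSE:-, VALIDATE:-, TRANSFORM:P3(v=0,ok=F), EMIT:P2(v=0,ok=F)] out:P1(v=0); in:-
Tick 6: [PARSE:-, VALIDATE:-, TRANSFORM:-, EMIT:P3(v=0,ok=F)] out:P2(v=0); in:-
Tick 7: [PARSE:-, VALIDATE:-, TRANSFORM:-, EMIT:-] out:P3(v=0); in:-
P3: arrives tick 3, valid=False (id=3, id%4=3), emit tick 7, final value 0

Answer: 7 0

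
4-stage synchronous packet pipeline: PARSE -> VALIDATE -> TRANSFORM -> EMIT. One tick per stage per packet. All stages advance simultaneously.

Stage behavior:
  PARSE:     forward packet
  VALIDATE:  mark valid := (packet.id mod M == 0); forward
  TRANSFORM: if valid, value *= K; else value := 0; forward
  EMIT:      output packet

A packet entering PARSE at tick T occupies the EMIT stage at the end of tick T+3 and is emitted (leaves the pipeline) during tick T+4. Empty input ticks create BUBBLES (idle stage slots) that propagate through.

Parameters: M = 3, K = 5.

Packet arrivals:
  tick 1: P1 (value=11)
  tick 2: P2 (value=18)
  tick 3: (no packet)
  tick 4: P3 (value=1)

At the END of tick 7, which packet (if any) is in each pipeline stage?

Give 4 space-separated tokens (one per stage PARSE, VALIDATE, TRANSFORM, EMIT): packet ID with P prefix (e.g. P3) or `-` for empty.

Tick 1: [PARSE:P1(v=11,ok=F), VALIDATE:-, TRANSFORM:-, EMIT:-] out:-; in:P1
Tick 2: [PARSE:P2(v=18,ok=F), VALIDATE:P1(v=11,ok=F), TRANSFORM:-, EMIT:-] out:-; in:P2
Tick 3: [PARSE:-, VALIDATE:P2(v=18,ok=F), TRANSFORM:P1(v=0,ok=F), EMIT:-] out:-; in:-
Tick 4: [PARSE:P3(v=1,ok=F), VALIDATE:-, TRANSFORM:P2(v=0,ok=F), EMIT:P1(v=0,ok=F)] out:-; in:P3
Tick 5: [PARSE:-, VALIDATE:P3(v=1,ok=T), TRANSFORM:-, EMIT:P2(v=0,ok=F)] out:P1(v=0); in:-
Tick 6: [PARSE:-, VALIDATE:-, TRANSFORM:P3(v=5,ok=T), EMIT:-] out:P2(v=0); in:-
Tick 7: [PARSE:-, VALIDATE:-, TRANSFORM:-, EMIT:P3(v=5,ok=T)] out:-; in:-
At end of tick 7: ['-', '-', '-', 'P3']

Answer: - - - P3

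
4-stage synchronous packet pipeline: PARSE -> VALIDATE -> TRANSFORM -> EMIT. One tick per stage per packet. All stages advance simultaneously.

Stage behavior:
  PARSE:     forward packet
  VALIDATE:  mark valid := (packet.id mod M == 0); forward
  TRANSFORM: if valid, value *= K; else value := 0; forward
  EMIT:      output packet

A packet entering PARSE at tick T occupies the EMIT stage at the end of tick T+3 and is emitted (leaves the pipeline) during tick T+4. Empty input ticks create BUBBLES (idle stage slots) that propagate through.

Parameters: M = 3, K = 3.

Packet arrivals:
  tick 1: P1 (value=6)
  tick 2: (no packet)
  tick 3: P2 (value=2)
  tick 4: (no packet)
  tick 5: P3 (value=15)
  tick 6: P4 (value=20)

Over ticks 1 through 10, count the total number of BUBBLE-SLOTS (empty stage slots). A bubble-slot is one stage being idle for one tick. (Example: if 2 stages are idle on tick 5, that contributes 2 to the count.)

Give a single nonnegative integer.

Answer: 24

Derivation:
Tick 1: [PARSE:P1(v=6,ok=F), VALIDATE:-, TRANSFORM:-, EMIT:-] out:-; bubbles=3
Tick 2: [PARSE:-, VALIDATE:P1(v=6,ok=F), TRANSFORM:-, EMIT:-] out:-; bubbles=3
Tick 3: [PARSE:P2(v=2,ok=F), VALIDATE:-, TRANSFORM:P1(v=0,ok=F), EMIT:-] out:-; bubbles=2
Tick 4: [PARSE:-, VALIDATE:P2(v=2,ok=F), TRANSFORM:-, EMIT:P1(v=0,ok=F)] out:-; bubbles=2
Tick 5: [PARSE:P3(v=15,ok=F), VALIDATE:-, TRANSFORM:P2(v=0,ok=F), EMIT:-] out:P1(v=0); bubbles=2
Tick 6: [PARSE:P4(v=20,ok=F), VALIDATE:P3(v=15,ok=T), TRANSFORM:-, EMIT:P2(v=0,ok=F)] out:-; bubbles=1
Tick 7: [PARSE:-, VALIDATE:P4(v=20,ok=F), TRANSFORM:P3(v=45,ok=T), EMIT:-] out:P2(v=0); bubbles=2
Tick 8: [PARSE:-, VALIDATE:-, TRANSFORM:P4(v=0,ok=F), EMIT:P3(v=45,ok=T)] out:-; bubbles=2
Tick 9: [PARSE:-, VALIDATE:-, TRANSFORM:-, EMIT:P4(v=0,ok=F)] out:P3(v=45); bubbles=3
Tick 10: [PARSE:-, VALIDATE:-, TRANSFORM:-, EMIT:-] out:P4(v=0); bubbles=4
Total bubble-slots: 24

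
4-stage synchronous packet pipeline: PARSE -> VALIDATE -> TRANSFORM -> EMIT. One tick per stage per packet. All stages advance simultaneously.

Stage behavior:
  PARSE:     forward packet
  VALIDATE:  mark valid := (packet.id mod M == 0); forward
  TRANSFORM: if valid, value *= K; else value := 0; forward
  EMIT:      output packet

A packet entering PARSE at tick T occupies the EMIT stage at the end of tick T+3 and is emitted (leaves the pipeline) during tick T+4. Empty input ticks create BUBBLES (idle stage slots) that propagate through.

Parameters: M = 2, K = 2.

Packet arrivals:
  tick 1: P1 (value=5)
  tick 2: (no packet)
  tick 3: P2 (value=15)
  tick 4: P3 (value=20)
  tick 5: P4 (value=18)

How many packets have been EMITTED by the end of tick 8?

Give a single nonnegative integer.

Answer: 3

Derivation:
Tick 1: [PARSE:P1(v=5,ok=F), VALIDATE:-, TRANSFORM:-, EMIT:-] out:-; in:P1
Tick 2: [PARSE:-, VALIDATE:P1(v=5,ok=F), TRANSFORM:-, EMIT:-] out:-; in:-
Tick 3: [PARSE:P2(v=15,ok=F), VALIDATE:-, TRANSFORM:P1(v=0,ok=F), EMIT:-] out:-; in:P2
Tick 4: [PARSE:P3(v=20,ok=F), VALIDATE:P2(v=15,ok=T), TRANSFORM:-, EMIT:P1(v=0,ok=F)] out:-; in:P3
Tick 5: [PARSE:P4(v=18,ok=F), VALIDATE:P3(v=20,ok=F), TRANSFORM:P2(v=30,ok=T), EMIT:-] out:P1(v=0); in:P4
Tick 6: [PARSE:-, VALIDATE:P4(v=18,ok=T), TRANSFORM:P3(v=0,ok=F), EMIT:P2(v=30,ok=T)] out:-; in:-
Tick 7: [PARSE:-, VALIDATE:-, TRANSFORM:P4(v=36,ok=T), EMIT:P3(v=0,ok=F)] out:P2(v=30); in:-
Tick 8: [PARSE:-, VALIDATE:-, TRANSFORM:-, EMIT:P4(v=36,ok=T)] out:P3(v=0); in:-
Emitted by tick 8: ['P1', 'P2', 'P3']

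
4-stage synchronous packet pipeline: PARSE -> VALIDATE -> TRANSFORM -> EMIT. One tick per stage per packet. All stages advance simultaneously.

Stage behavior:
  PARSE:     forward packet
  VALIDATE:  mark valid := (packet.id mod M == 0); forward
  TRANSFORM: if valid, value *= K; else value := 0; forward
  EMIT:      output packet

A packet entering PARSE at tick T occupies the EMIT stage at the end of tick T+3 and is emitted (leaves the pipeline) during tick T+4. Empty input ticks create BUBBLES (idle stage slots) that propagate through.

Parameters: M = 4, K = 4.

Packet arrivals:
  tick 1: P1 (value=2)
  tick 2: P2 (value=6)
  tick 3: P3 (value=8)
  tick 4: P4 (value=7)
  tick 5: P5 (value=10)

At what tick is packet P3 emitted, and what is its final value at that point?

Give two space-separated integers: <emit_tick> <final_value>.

Tick 1: [PARSE:P1(v=2,ok=F), VALIDATE:-, TRANSFORM:-, EMIT:-] out:-; in:P1
Tick 2: [PARSE:P2(v=6,ok=F), VALIDATE:P1(v=2,ok=F), TRANSFORM:-, EMIT:-] out:-; in:P2
Tick 3: [PARSE:P3(v=8,ok=F), VALIDATE:P2(v=6,ok=F), TRANSFORM:P1(v=0,ok=F), EMIT:-] out:-; in:P3
Tick 4: [PARSE:P4(v=7,ok=F), VALIDATE:P3(v=8,ok=F), TRANSFORM:P2(v=0,ok=F), EMIT:P1(v=0,ok=F)] out:-; in:P4
Tick 5: [PARSE:P5(v=10,ok=F), VALIDATE:P4(v=7,ok=T), TRANSFORM:P3(v=0,ok=F), EMIT:P2(v=0,ok=F)] out:P1(v=0); in:P5
Tick 6: [PARSE:-, VALIDATE:P5(v=10,ok=F), TRANSFORM:P4(v=28,ok=T), EMIT:P3(v=0,ok=F)] out:P2(v=0); in:-
Tick 7: [PARSE:-, VALIDATE:-, TRANSFORM:P5(v=0,ok=F), EMIT:P4(v=28,ok=T)] out:P3(v=0); in:-
Tick 8: [PARSE:-, VALIDATE:-, TRANSFORM:-, EMIT:P5(v=0,ok=F)] out:P4(v=28); in:-
Tick 9: [PARSE:-, VALIDATE:-, TRANSFORM:-, EMIT:-] out:P5(v=0); in:-
P3: arrives tick 3, valid=False (id=3, id%4=3), emit tick 7, final value 0

Answer: 7 0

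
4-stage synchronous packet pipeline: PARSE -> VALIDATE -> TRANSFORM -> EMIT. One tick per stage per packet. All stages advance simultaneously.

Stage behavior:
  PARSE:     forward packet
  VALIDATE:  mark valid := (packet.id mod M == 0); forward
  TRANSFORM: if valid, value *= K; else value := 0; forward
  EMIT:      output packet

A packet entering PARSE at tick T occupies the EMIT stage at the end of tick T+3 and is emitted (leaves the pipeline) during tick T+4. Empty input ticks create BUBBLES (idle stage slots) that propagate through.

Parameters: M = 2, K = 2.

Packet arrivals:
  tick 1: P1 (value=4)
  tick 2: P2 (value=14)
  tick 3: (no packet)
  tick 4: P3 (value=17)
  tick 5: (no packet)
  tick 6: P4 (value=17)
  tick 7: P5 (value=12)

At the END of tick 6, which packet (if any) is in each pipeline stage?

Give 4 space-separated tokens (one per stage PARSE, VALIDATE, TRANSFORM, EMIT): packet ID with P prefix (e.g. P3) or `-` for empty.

Tick 1: [PARSE:P1(v=4,ok=F), VALIDATE:-, TRANSFORM:-, EMIT:-] out:-; in:P1
Tick 2: [PARSE:P2(v=14,ok=F), VALIDATE:P1(v=4,ok=F), TRANSFORM:-, EMIT:-] out:-; in:P2
Tick 3: [PARSE:-, VALIDATE:P2(v=14,ok=T), TRANSFORM:P1(v=0,ok=F), EMIT:-] out:-; in:-
Tick 4: [PARSE:P3(v=17,ok=F), VALIDATE:-, TRANSFORM:P2(v=28,ok=T), EMIT:P1(v=0,ok=F)] out:-; in:P3
Tick 5: [PARSE:-, VALIDATE:P3(v=17,ok=F), TRANSFORM:-, EMIT:P2(v=28,ok=T)] out:P1(v=0); in:-
Tick 6: [PARSE:P4(v=17,ok=F), VALIDATE:-, TRANSFORM:P3(v=0,ok=F), EMIT:-] out:P2(v=28); in:P4
At end of tick 6: ['P4', '-', 'P3', '-']

Answer: P4 - P3 -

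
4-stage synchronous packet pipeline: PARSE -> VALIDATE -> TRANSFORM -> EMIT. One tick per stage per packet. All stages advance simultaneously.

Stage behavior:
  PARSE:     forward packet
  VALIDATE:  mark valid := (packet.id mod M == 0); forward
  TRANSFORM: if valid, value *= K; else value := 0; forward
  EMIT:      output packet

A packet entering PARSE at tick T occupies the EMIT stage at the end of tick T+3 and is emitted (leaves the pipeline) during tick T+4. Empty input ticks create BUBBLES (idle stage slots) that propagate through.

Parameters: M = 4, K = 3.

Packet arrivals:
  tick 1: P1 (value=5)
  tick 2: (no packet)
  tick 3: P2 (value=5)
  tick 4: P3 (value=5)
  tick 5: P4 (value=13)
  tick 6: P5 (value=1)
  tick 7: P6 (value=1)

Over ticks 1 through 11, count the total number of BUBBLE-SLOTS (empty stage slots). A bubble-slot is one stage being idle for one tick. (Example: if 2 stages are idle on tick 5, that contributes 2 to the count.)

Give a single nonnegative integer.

Answer: 20

Derivation:
Tick 1: [PARSE:P1(v=5,ok=F), VALIDATE:-, TRANSFORM:-, EMIT:-] out:-; bubbles=3
Tick 2: [PARSE:-, VALIDATE:P1(v=5,ok=F), TRANSFORM:-, EMIT:-] out:-; bubbles=3
Tick 3: [PARSE:P2(v=5,ok=F), VALIDATE:-, TRANSFORM:P1(v=0,ok=F), EMIT:-] out:-; bubbles=2
Tick 4: [PARSE:P3(v=5,ok=F), VALIDATE:P2(v=5,ok=F), TRANSFORM:-, EMIT:P1(v=0,ok=F)] out:-; bubbles=1
Tick 5: [PARSE:P4(v=13,ok=F), VALIDATE:P3(v=5,ok=F), TRANSFORM:P2(v=0,ok=F), EMIT:-] out:P1(v=0); bubbles=1
Tick 6: [PARSE:P5(v=1,ok=F), VALIDATE:P4(v=13,ok=T), TRANSFORM:P3(v=0,ok=F), EMIT:P2(v=0,ok=F)] out:-; bubbles=0
Tick 7: [PARSE:P6(v=1,ok=F), VALIDATE:P5(v=1,ok=F), TRANSFORM:P4(v=39,ok=T), EMIT:P3(v=0,ok=F)] out:P2(v=0); bubbles=0
Tick 8: [PARSE:-, VALIDATE:P6(v=1,ok=F), TRANSFORM:P5(v=0,ok=F), EMIT:P4(v=39,ok=T)] out:P3(v=0); bubbles=1
Tick 9: [PARSE:-, VALIDATE:-, TRANSFORM:P6(v=0,ok=F), EMIT:P5(v=0,ok=F)] out:P4(v=39); bubbles=2
Tick 10: [PARSE:-, VALIDATE:-, TRANSFORM:-, EMIT:P6(v=0,ok=F)] out:P5(v=0); bubbles=3
Tick 11: [PARSE:-, VALIDATE:-, TRANSFORM:-, EMIT:-] out:P6(v=0); bubbles=4
Total bubble-slots: 20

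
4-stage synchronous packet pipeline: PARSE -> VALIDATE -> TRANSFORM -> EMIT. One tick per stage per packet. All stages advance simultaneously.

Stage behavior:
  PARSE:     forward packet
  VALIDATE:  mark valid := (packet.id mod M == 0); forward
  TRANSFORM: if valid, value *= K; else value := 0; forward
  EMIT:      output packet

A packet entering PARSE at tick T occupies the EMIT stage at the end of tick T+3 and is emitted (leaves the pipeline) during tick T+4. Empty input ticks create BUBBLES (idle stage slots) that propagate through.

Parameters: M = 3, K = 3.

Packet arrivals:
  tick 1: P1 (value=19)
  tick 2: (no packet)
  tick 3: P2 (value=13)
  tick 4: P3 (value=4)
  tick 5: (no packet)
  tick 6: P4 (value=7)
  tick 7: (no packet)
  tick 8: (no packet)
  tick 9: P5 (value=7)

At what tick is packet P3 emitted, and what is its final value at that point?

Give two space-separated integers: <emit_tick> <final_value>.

Tick 1: [PARSE:P1(v=19,ok=F), VALIDATE:-, TRANSFORM:-, EMIT:-] out:-; in:P1
Tick 2: [PARSE:-, VALIDATE:P1(v=19,ok=F), TRANSFORM:-, EMIT:-] out:-; in:-
Tick 3: [PARSE:P2(v=13,ok=F), VALIDATE:-, TRANSFORM:P1(v=0,ok=F), EMIT:-] out:-; in:P2
Tick 4: [PARSE:P3(v=4,ok=F), VALIDATE:P2(v=13,ok=F), TRANSFORM:-, EMIT:P1(v=0,ok=F)] out:-; in:P3
Tick 5: [PARSE:-, VALIDATE:P3(v=4,ok=T), TRANSFORM:P2(v=0,ok=F), EMIT:-] out:P1(v=0); in:-
Tick 6: [PARSE:P4(v=7,ok=F), VALIDATE:-, TRANSFORM:P3(v=12,ok=T), EMIT:P2(v=0,ok=F)] out:-; in:P4
Tick 7: [PARSE:-, VALIDATE:P4(v=7,ok=F), TRANSFORM:-, EMIT:P3(v=12,ok=T)] out:P2(v=0); in:-
Tick 8: [PARSE:-, VALIDATE:-, TRANSFORM:P4(v=0,ok=F), EMIT:-] out:P3(v=12); in:-
Tick 9: [PARSE:P5(v=7,ok=F), VALIDATE:-, TRANSFORM:-, EMIT:P4(v=0,ok=F)] out:-; in:P5
Tick 10: [PARSE:-, VALIDATE:P5(v=7,ok=F), TRANSFORM:-, EMIT:-] out:P4(v=0); in:-
Tick 11: [PARSE:-, VALIDATE:-, TRANSFORM:P5(v=0,ok=F), EMIT:-] out:-; in:-
Tick 12: [PARSE:-, VALIDATE:-, TRANSFORM:-, EMIT:P5(v=0,ok=F)] out:-; in:-
Tick 13: [PARSE:-, VALIDATE:-, TRANSFORM:-, EMIT:-] out:P5(v=0); in:-
P3: arrives tick 4, valid=True (id=3, id%3=0), emit tick 8, final value 12

Answer: 8 12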